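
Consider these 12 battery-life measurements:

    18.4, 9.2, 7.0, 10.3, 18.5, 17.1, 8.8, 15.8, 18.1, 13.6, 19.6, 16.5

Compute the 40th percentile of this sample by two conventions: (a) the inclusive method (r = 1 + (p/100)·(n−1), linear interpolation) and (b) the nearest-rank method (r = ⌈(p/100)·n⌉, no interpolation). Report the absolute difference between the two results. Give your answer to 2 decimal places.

0.88

Sorted: 7.0, 8.8, 9.2, 10.3, 13.6, 15.8, 16.5, 17.1, 18.1, 18.4, 18.5, 19.6.
n = 12.
(a) r = 5.4; between ranks 5 (13.6) and 6 (15.8): 14.48.
(b) the nearest-rank method: rank 5 → 13.6.
|14.48 − 13.6| = 0.88.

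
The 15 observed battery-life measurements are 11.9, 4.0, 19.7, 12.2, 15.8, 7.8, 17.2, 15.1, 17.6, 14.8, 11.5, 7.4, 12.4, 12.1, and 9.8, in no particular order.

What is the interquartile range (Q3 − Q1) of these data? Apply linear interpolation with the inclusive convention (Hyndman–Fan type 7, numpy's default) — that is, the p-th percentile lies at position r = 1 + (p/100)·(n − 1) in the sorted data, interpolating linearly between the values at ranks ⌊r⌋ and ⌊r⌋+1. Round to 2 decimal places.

4.80

Sorted: 4.0, 7.4, 7.8, 9.8, 11.5, 11.9, 12.1, 12.2, 12.4, 14.8, 15.1, 15.8, 17.2, 17.6, 19.7.
n = 15.
P25: r = 4.5; ranks 4–5 are 9.8, 11.5; interpolating gives 10.65.
P75: r = 11.5; ranks 11–12 are 15.1, 15.8; interpolating gives 15.45.
Difference: 15.45 − 10.65 = 4.8.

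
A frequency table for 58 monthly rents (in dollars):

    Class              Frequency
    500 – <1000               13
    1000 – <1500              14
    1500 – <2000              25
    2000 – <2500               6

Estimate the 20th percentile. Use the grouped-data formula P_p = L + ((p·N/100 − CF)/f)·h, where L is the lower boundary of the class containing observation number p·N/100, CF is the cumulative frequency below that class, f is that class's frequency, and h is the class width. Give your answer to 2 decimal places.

N = 58; target position k = 20/100 · 58 = 11.6.
Cumulative frequencies: 13, 27, 52, 58.
Observation 11.6 falls in the class 500 – <1000.
L = 500, CF = 0, f = 13, h = 500.
P20 = 500 + ((11.6 − 0)/13)·500 = 500 + 446.154 = 946.154.

946.15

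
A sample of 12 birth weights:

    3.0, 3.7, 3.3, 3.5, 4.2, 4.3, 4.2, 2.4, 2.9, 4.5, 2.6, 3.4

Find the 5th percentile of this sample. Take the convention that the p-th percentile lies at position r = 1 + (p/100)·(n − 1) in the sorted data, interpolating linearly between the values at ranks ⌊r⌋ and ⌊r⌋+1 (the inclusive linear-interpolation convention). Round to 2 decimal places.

2.51

Sorted: 2.4, 2.6, 2.9, 3.0, 3.3, 3.4, 3.5, 3.7, 4.2, 4.2, 4.3, 4.5.
n = 12.
r = 1 + (5/100)·(12 − 1) = 1 + 0.55 = 1.55.
Rank 1 is 2.4 and rank 2 is 2.6.
Interpolate: 2.4 + 0.55·(2.6 − 2.4) = 2.4 + 0.55·0.2 = 2.51.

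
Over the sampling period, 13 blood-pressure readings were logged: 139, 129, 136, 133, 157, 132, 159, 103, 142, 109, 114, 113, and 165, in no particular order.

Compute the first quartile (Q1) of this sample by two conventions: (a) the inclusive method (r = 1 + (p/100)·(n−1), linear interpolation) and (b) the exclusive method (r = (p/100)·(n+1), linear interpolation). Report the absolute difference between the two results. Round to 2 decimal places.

0.50

Sorted: 103, 109, 113, 114, 129, 132, 133, 136, 139, 142, 157, 159, 165.
n = 13.
(a) r = 4 → value at rank 4 = 114.
(b) r = 3.5; between ranks 3 (113) and 4 (114): 113.5.
|114 − 113.5| = 0.5.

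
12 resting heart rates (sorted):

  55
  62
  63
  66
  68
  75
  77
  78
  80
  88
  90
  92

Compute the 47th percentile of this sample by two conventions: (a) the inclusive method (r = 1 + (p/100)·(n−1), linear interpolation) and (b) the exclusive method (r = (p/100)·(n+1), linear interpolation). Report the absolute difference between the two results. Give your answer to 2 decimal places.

0.12

n = 12.
(a) r = 6.17; between ranks 6 (75) and 7 (77): 75.34.
(b) r = 6.11; between ranks 6 (75) and 7 (77): 75.22.
|75.34 − 75.22| = 0.12.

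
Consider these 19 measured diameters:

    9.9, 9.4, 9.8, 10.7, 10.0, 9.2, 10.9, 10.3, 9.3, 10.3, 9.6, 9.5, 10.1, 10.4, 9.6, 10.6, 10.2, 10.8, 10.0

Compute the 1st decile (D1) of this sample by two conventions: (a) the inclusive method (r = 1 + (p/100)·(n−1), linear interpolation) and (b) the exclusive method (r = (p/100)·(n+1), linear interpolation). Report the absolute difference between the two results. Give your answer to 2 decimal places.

Sorted: 9.2, 9.3, 9.4, 9.5, 9.6, 9.6, 9.8, 9.9, 10.0, 10.0, 10.1, 10.2, 10.3, 10.3, 10.4, 10.6, 10.7, 10.8, 10.9.
n = 19.
(a) r = 2.8; between ranks 2 (9.3) and 3 (9.4): 9.38.
(b) r = 2 → value at rank 2 = 9.3.
|9.38 − 9.3| = 0.08.

0.08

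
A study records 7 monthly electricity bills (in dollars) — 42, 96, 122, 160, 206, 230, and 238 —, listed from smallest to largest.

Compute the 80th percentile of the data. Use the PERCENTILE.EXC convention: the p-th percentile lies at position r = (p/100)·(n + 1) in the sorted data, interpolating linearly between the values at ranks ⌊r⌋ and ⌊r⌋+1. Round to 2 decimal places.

233.20

n = 7.
r = (80/100)·(7 + 1) = 6.4.
Rank 6 is 230 and rank 7 is 238.
Interpolate: 230 + 0.4·(238 − 230) = 230 + 0.4·8 = 233.2.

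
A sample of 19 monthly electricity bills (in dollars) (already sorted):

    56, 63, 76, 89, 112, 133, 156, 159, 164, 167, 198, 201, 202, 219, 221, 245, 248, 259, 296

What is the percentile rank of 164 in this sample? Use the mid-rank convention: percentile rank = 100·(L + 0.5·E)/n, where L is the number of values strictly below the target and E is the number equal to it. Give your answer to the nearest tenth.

Count below 164: L = 8; count equal: E = 1; n = 19.
Percentile rank = 100·(8 + 0.5·1)/19 = 100·8.5/19 = 44.74.

44.7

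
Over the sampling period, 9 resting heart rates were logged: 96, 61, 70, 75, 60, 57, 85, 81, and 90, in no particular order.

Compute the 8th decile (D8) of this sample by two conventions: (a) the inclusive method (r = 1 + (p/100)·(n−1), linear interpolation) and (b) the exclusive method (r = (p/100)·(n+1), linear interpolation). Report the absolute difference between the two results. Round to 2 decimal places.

Sorted: 57, 60, 61, 70, 75, 81, 85, 90, 96.
n = 9.
(a) r = 7.4; between ranks 7 (85) and 8 (90): 87.
(b) r = 8 → value at rank 8 = 90.
|87 − 90| = 3.

3.00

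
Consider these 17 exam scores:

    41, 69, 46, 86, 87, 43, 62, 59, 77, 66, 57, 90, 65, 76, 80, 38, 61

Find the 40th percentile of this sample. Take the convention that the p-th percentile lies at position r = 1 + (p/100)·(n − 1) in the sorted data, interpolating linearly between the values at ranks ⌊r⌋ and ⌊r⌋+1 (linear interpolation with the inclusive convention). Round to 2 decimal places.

Sorted: 38, 41, 43, 46, 57, 59, 61, 62, 65, 66, 69, 76, 77, 80, 86, 87, 90.
n = 17.
r = 1 + (40/100)·(17 − 1) = 1 + 6.4 = 7.4.
Rank 7 is 61 and rank 8 is 62.
Interpolate: 61 + 0.4·(62 − 61) = 61 + 0.4·1 = 61.4.

61.40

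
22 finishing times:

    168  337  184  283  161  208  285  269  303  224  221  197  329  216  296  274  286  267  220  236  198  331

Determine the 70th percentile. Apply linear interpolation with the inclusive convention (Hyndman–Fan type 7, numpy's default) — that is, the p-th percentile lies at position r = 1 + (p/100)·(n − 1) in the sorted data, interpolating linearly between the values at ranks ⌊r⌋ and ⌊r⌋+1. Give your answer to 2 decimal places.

Sorted: 161, 168, 184, 197, 198, 208, 216, 220, 221, 224, 236, 267, 269, 274, 283, 285, 286, 296, 303, 329, 331, 337.
n = 22.
r = 1 + (70/100)·(22 − 1) = 1 + 14.7 = 15.7.
Rank 15 is 283 and rank 16 is 285.
Interpolate: 283 + 0.7·(285 − 283) = 283 + 0.7·2 = 284.4.

284.40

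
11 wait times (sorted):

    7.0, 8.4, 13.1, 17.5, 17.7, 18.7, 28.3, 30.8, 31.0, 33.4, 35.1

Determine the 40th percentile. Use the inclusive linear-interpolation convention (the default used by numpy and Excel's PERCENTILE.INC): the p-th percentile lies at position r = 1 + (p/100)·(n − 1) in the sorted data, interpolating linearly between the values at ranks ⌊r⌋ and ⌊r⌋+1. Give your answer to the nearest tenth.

17.7

n = 11.
r = 1 + (40/100)·(11 − 1) = 1 + 4 = 5.
r is an integer, so P40 is the value at rank 5: 17.7.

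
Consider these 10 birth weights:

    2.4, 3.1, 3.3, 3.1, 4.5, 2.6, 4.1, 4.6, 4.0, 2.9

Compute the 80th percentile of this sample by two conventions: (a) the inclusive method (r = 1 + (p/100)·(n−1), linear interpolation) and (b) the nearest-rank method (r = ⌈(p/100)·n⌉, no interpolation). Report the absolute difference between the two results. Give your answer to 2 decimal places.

Sorted: 2.4, 2.6, 2.9, 3.1, 3.1, 3.3, 4.0, 4.1, 4.5, 4.6.
n = 10.
(a) r = 8.2; between ranks 8 (4.1) and 9 (4.5): 4.18.
(b) the nearest-rank method: rank 8 → 4.1.
|4.18 − 4.1| = 0.08.

0.08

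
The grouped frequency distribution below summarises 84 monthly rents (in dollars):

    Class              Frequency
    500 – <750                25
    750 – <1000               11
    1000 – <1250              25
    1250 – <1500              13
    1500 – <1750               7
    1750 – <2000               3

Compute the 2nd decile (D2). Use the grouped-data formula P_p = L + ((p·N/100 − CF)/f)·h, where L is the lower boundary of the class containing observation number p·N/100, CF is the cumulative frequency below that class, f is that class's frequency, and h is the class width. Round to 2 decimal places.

668.00

N = 84; target position k = 20/100 · 84 = 16.8.
Cumulative frequencies: 25, 36, 61, 74, 81, 84.
Observation 16.8 falls in the class 500 – <750.
L = 500, CF = 0, f = 25, h = 250.
P20 = 500 + ((16.8 − 0)/25)·250 = 500 + 168 = 668.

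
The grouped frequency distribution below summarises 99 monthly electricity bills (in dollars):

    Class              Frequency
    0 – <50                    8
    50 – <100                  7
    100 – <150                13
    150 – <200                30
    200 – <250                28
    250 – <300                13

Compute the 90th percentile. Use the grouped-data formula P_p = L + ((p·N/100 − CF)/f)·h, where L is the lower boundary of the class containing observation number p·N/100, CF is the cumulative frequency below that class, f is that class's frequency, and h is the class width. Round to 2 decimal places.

N = 99; target position k = 90/100 · 99 = 89.1.
Cumulative frequencies: 8, 15, 28, 58, 86, 99.
Observation 89.1 falls in the class 250 – <300.
L = 250, CF = 86, f = 13, h = 50.
P90 = 250 + ((89.1 − 86)/13)·50 = 250 + 11.9231 = 261.923.

261.92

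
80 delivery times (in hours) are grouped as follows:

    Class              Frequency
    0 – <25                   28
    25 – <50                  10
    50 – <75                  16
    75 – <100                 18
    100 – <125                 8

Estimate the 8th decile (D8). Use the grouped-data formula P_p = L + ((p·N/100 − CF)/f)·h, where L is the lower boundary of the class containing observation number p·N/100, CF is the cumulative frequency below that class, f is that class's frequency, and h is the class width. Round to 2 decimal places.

N = 80; target position k = 80/100 · 80 = 64.
Cumulative frequencies: 28, 38, 54, 72, 80.
Observation 64 falls in the class 75 – <100.
L = 75, CF = 54, f = 18, h = 25.
P80 = 75 + ((64 − 54)/18)·25 = 75 + 13.8889 = 88.8889.

88.89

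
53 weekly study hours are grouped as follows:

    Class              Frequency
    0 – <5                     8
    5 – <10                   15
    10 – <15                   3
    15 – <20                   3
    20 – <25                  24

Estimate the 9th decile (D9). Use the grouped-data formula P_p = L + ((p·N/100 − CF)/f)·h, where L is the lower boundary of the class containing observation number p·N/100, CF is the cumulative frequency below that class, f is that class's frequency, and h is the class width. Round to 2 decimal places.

23.90

N = 53; target position k = 90/100 · 53 = 47.7.
Cumulative frequencies: 8, 23, 26, 29, 53.
Observation 47.7 falls in the class 20 – <25.
L = 20, CF = 29, f = 24, h = 5.
P90 = 20 + ((47.7 − 29)/24)·5 = 20 + 3.89583 = 23.8958.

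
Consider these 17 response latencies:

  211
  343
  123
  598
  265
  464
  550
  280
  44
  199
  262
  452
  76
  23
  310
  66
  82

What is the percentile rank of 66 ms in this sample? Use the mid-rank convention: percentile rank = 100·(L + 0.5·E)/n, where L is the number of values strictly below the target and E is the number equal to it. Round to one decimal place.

Sorted: 23, 44, 66, 76, 82, 123, 199, 211, 262, 265, 280, 310, 343, 452, 464, 550, 598.
Count below 66: L = 2; count equal: E = 1; n = 17.
Percentile rank = 100·(2 + 0.5·1)/17 = 100·2.5/17 = 14.71.

14.7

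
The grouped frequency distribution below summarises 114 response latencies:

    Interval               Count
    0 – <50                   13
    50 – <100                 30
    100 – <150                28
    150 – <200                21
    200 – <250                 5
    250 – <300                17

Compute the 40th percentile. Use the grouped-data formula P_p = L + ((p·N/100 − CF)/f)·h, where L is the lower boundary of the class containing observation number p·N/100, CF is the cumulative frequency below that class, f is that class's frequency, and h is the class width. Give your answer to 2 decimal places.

104.64

N = 114; target position k = 40/100 · 114 = 45.6.
Cumulative frequencies: 13, 43, 71, 92, 97, 114.
Observation 45.6 falls in the class 100 – <150.
L = 100, CF = 43, f = 28, h = 50.
P40 = 100 + ((45.6 − 43)/28)·50 = 100 + 4.64286 = 104.643.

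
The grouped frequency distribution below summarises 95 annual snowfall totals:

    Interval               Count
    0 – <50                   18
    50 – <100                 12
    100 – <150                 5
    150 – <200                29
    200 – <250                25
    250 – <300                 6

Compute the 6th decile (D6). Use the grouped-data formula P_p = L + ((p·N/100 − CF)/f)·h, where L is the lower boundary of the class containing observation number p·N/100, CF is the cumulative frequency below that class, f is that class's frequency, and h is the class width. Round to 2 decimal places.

N = 95; target position k = 60/100 · 95 = 57.
Cumulative frequencies: 18, 30, 35, 64, 89, 95.
Observation 57 falls in the class 150 – <200.
L = 150, CF = 35, f = 29, h = 50.
P60 = 150 + ((57 − 35)/29)·50 = 150 + 37.931 = 187.931.

187.93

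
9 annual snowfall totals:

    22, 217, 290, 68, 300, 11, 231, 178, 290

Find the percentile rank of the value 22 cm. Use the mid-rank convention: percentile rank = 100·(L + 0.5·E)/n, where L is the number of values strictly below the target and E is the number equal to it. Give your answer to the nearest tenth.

Sorted: 11, 22, 68, 178, 217, 231, 290, 290, 300.
Count below 22: L = 1; count equal: E = 1; n = 9.
Percentile rank = 100·(1 + 0.5·1)/9 = 100·1.5/9 = 16.67.

16.7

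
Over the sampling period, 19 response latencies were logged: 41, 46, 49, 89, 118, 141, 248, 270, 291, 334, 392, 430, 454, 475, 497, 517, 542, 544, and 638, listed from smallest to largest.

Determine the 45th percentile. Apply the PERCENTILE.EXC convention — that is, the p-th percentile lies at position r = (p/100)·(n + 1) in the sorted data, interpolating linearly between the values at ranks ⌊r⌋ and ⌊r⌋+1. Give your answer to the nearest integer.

291

n = 19.
r = (45/100)·(19 + 1) = 9.
r is an integer, so P45 is the value at rank 9: 291.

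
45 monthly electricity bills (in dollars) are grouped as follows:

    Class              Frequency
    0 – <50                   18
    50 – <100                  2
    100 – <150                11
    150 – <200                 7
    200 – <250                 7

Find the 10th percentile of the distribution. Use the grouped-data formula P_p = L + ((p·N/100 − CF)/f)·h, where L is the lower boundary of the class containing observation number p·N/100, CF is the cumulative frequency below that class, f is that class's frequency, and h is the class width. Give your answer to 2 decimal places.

12.50

N = 45; target position k = 10/100 · 45 = 4.5.
Cumulative frequencies: 18, 20, 31, 38, 45.
Observation 4.5 falls in the class 0 – <50.
L = 0, CF = 0, f = 18, h = 50.
P10 = 0 + ((4.5 − 0)/18)·50 = 0 + 12.5 = 12.5.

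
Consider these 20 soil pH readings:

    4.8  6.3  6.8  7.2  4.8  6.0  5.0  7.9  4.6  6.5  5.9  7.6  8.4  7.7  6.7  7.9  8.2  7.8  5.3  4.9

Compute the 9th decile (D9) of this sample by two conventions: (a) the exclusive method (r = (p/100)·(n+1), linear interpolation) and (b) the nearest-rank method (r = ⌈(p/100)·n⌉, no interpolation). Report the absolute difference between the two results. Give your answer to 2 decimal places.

Sorted: 4.6, 4.8, 4.8, 4.9, 5.0, 5.3, 5.9, 6.0, 6.3, 6.5, 6.7, 6.8, 7.2, 7.6, 7.7, 7.8, 7.9, 7.9, 8.2, 8.4.
n = 20.
(a) r = 18.9; between ranks 18 (7.9) and 19 (8.2): 8.17.
(b) the nearest-rank method: rank 18 → 7.9.
|8.17 − 7.9| = 0.27.

0.27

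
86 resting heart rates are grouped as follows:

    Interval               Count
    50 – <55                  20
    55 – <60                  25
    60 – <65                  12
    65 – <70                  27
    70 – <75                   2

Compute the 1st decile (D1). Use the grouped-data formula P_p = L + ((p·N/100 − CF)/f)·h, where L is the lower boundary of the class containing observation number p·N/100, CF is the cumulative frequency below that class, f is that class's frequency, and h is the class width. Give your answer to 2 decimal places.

N = 86; target position k = 10/100 · 86 = 8.6.
Cumulative frequencies: 20, 45, 57, 84, 86.
Observation 8.6 falls in the class 50 – <55.
L = 50, CF = 0, f = 20, h = 5.
P10 = 50 + ((8.6 − 0)/20)·5 = 50 + 2.15 = 52.15.

52.15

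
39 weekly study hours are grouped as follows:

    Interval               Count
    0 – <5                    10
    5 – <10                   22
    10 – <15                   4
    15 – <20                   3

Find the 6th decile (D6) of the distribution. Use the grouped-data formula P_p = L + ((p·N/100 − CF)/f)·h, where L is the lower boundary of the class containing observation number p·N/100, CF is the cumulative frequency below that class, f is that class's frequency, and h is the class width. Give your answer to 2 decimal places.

N = 39; target position k = 60/100 · 39 = 23.4.
Cumulative frequencies: 10, 32, 36, 39.
Observation 23.4 falls in the class 5 – <10.
L = 5, CF = 10, f = 22, h = 5.
P60 = 5 + ((23.4 − 10)/22)·5 = 5 + 3.04545 = 8.04545.

8.05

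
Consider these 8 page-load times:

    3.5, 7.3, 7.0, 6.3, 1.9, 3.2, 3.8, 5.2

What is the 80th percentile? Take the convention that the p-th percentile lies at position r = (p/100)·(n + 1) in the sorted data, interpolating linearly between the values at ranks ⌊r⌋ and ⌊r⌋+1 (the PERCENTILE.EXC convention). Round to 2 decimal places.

Sorted: 1.9, 3.2, 3.5, 3.8, 5.2, 6.3, 7.0, 7.3.
n = 8.
r = (80/100)·(8 + 1) = 7.2.
Rank 7 is 7.0 and rank 8 is 7.3.
Interpolate: 7.0 + 0.2·(7.3 − 7.0) = 7.0 + 0.2·0.3 = 7.06.

7.06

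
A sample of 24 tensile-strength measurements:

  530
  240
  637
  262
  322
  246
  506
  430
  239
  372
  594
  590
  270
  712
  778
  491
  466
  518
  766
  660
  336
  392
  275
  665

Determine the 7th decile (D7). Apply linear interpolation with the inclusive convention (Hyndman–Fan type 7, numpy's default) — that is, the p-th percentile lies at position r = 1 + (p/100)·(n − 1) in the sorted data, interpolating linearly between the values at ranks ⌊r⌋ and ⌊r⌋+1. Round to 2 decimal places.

590.40

Sorted: 239, 240, 246, 262, 270, 275, 322, 336, 372, 392, 430, 466, 491, 506, 518, 530, 590, 594, 637, 660, 665, 712, 766, 778.
n = 24.
r = 1 + (70/100)·(24 − 1) = 1 + 16.1 = 17.1.
Rank 17 is 590 and rank 18 is 594.
Interpolate: 590 + 0.1·(594 − 590) = 590 + 0.1·4 = 590.4.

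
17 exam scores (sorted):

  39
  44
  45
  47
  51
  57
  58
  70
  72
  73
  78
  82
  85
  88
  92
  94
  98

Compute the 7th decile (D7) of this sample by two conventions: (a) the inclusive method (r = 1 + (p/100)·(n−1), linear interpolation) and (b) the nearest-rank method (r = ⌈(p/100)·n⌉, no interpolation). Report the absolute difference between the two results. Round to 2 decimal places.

n = 17.
(a) r = 12.2; between ranks 12 (82) and 13 (85): 82.6.
(b) the nearest-rank method: rank 12 → 82.
|82.6 − 82| = 0.6.

0.60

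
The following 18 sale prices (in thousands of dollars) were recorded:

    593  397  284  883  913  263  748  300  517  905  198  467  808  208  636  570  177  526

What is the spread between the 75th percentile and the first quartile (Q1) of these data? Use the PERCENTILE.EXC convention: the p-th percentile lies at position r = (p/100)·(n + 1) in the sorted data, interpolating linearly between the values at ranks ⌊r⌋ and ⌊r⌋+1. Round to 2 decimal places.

Sorted: 177, 198, 208, 263, 284, 300, 397, 467, 517, 526, 570, 593, 636, 748, 808, 883, 905, 913.
n = 18.
P25: r = 4.75; ranks 4–5 are 263, 284; interpolating gives 278.75.
P75: r = 14.25; ranks 14–15 are 748, 808; interpolating gives 763.
Difference: 763 − 278.75 = 484.25.

484.25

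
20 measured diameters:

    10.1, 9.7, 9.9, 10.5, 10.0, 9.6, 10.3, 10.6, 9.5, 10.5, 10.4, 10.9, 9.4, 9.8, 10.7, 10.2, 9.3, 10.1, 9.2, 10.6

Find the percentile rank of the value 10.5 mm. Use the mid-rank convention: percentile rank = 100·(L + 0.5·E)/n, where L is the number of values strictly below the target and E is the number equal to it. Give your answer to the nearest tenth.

Sorted: 9.2, 9.3, 9.4, 9.5, 9.6, 9.7, 9.8, 9.9, 10.0, 10.1, 10.1, 10.2, 10.3, 10.4, 10.5, 10.5, 10.6, 10.6, 10.7, 10.9.
Count below 10.5: L = 14; count equal: E = 2; n = 20.
Percentile rank = 100·(14 + 0.5·2)/20 = 100·15/20 = 75.

75.0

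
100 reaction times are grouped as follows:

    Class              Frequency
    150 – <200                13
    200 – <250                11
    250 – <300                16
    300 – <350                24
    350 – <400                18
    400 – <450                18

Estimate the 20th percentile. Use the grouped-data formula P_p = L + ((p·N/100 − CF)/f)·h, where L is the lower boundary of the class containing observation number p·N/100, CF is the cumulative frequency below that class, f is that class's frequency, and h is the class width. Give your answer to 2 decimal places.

N = 100; target position k = 20/100 · 100 = 20.
Cumulative frequencies: 13, 24, 40, 64, 82, 100.
Observation 20 falls in the class 200 – <250.
L = 200, CF = 13, f = 11, h = 50.
P20 = 200 + ((20 − 13)/11)·50 = 200 + 31.8182 = 231.818.

231.82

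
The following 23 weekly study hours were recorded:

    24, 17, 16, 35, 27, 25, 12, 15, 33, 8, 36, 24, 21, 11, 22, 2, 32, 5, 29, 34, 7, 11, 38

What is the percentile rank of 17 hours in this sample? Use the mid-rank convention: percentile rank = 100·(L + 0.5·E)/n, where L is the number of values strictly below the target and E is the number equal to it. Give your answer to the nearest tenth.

41.3

Sorted: 2, 5, 7, 8, 11, 11, 12, 15, 16, 17, 21, 22, 24, 24, 25, 27, 29, 32, 33, 34, 35, 36, 38.
Count below 17: L = 9; count equal: E = 1; n = 23.
Percentile rank = 100·(9 + 0.5·1)/23 = 100·9.5/23 = 41.3.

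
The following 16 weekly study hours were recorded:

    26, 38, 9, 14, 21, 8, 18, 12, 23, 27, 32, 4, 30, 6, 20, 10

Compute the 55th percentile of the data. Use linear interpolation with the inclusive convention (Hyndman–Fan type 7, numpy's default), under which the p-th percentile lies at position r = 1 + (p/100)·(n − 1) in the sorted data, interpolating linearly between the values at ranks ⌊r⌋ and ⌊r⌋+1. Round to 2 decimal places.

20.25

Sorted: 4, 6, 8, 9, 10, 12, 14, 18, 20, 21, 23, 26, 27, 30, 32, 38.
n = 16.
r = 1 + (55/100)·(16 − 1) = 1 + 8.25 = 9.25.
Rank 9 is 20 and rank 10 is 21.
Interpolate: 20 + 0.25·(21 − 20) = 20 + 0.25·1 = 20.25.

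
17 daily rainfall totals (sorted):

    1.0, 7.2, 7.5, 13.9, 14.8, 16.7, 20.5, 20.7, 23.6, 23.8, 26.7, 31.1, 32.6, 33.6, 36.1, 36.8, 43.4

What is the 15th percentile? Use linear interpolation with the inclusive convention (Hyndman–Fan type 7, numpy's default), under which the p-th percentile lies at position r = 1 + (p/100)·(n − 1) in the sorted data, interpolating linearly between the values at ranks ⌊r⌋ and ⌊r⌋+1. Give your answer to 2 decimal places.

n = 17.
r = 1 + (15/100)·(17 − 1) = 1 + 2.4 = 3.4.
Rank 3 is 7.5 and rank 4 is 13.9.
Interpolate: 7.5 + 0.4·(13.9 − 7.5) = 7.5 + 0.4·6.4 = 10.06.

10.06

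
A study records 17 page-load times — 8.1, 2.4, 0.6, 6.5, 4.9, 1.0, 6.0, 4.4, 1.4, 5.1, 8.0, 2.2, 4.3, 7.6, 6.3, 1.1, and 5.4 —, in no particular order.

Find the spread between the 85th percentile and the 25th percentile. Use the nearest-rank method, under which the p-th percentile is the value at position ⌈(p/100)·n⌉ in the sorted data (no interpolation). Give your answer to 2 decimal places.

5.40

Sorted: 0.6, 1.0, 1.1, 1.4, 2.2, 2.4, 4.3, 4.4, 4.9, 5.1, 5.4, 6.0, 6.3, 6.5, 7.6, 8.0, 8.1.
n = 17.
P25: rank ⌈25/100·17⌉ = 5 → 2.2.
P85: rank ⌈85/100·17⌉ = 15 → 7.6.
Difference: 7.6 − 2.2 = 5.4.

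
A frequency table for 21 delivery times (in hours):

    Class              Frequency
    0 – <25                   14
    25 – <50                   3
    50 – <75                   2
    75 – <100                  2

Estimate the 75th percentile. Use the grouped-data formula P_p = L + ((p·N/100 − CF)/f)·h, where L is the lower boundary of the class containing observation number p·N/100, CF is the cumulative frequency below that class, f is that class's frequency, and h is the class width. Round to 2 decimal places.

N = 21; target position k = 75/100 · 21 = 15.75.
Cumulative frequencies: 14, 17, 19, 21.
Observation 15.75 falls in the class 25 – <50.
L = 25, CF = 14, f = 3, h = 25.
P75 = 25 + ((15.75 − 14)/3)·25 = 25 + 14.5833 = 39.5833.

39.58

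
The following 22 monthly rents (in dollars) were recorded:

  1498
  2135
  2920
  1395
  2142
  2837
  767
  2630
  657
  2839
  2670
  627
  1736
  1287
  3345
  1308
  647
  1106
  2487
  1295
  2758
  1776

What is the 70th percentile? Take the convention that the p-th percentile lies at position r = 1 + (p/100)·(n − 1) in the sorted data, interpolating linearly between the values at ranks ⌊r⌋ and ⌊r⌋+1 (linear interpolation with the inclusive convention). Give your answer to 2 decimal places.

2587.10

Sorted: 627, 647, 657, 767, 1106, 1287, 1295, 1308, 1395, 1498, 1736, 1776, 2135, 2142, 2487, 2630, 2670, 2758, 2837, 2839, 2920, 3345.
n = 22.
r = 1 + (70/100)·(22 − 1) = 1 + 14.7 = 15.7.
Rank 15 is 2487 and rank 16 is 2630.
Interpolate: 2487 + 0.7·(2630 − 2487) = 2487 + 0.7·143 = 2587.1.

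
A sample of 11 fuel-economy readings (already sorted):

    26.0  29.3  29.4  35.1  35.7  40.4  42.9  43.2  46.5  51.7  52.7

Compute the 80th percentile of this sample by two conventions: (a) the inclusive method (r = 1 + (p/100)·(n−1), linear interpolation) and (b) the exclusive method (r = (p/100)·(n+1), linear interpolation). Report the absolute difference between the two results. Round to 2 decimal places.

n = 11.
(a) r = 9 → value at rank 9 = 46.5.
(b) r = 9.6; between ranks 9 (46.5) and 10 (51.7): 49.62.
|46.5 − 49.62| = 3.12.

3.12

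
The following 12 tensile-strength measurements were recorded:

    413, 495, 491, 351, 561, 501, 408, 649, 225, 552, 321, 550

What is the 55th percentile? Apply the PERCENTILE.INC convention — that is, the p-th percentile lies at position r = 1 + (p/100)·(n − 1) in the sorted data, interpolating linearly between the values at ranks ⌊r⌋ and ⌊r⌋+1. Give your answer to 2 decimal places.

495.30

Sorted: 225, 321, 351, 408, 413, 491, 495, 501, 550, 552, 561, 649.
n = 12.
r = 1 + (55/100)·(12 − 1) = 1 + 6.05 = 7.05.
Rank 7 is 495 and rank 8 is 501.
Interpolate: 495 + 0.05·(501 − 495) = 495 + 0.05·6 = 495.3.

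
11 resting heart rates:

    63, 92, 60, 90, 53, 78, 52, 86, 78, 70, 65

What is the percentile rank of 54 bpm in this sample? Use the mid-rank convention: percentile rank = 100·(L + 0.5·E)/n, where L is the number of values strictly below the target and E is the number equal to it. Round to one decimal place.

18.2

Sorted: 52, 53, 60, 63, 65, 70, 78, 78, 86, 90, 92.
Count below 54: L = 2; count equal: E = 0; n = 11.
Percentile rank = 100·(2 + 0.5·0)/11 = 100·2/11 = 18.18.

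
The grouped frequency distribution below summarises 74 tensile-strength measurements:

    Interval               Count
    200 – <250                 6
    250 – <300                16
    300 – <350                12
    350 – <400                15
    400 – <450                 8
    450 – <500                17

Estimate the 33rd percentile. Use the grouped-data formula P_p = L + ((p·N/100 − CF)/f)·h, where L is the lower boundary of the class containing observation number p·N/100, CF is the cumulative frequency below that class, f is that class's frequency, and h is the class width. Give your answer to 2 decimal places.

N = 74; target position k = 33/100 · 74 = 24.42.
Cumulative frequencies: 6, 22, 34, 49, 57, 74.
Observation 24.42 falls in the class 300 – <350.
L = 300, CF = 22, f = 12, h = 50.
P33 = 300 + ((24.42 − 22)/12)·50 = 300 + 10.0833 = 310.083.

310.08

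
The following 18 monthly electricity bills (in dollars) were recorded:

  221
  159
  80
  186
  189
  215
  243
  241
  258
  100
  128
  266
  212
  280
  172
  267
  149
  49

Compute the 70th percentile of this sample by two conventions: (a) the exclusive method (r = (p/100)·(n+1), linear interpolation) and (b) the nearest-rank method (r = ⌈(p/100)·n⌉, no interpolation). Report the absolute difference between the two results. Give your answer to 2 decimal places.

Sorted: 49, 80, 100, 128, 149, 159, 172, 186, 189, 212, 215, 221, 241, 243, 258, 266, 267, 280.
n = 18.
(a) r = 13.3; between ranks 13 (241) and 14 (243): 241.6.
(b) the nearest-rank method: rank 13 → 241.
|241.6 − 241| = 0.6.

0.60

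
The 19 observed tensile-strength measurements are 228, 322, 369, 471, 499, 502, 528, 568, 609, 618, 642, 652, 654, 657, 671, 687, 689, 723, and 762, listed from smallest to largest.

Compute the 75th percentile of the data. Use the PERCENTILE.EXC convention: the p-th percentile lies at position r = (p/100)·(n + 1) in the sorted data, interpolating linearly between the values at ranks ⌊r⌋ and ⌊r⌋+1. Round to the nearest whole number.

671

n = 19.
r = (75/100)·(19 + 1) = 15.
r is an integer, so P75 is the value at rank 15: 671.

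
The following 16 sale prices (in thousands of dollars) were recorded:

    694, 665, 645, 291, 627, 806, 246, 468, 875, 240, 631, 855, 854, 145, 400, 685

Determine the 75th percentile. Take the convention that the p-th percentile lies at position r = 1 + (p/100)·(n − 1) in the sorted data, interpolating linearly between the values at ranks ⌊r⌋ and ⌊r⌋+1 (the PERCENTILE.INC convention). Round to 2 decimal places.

Sorted: 145, 240, 246, 291, 400, 468, 627, 631, 645, 665, 685, 694, 806, 854, 855, 875.
n = 16.
r = 1 + (75/100)·(16 − 1) = 1 + 11.25 = 12.25.
Rank 12 is 694 and rank 13 is 806.
Interpolate: 694 + 0.25·(806 − 694) = 694 + 0.25·112 = 722.

722.00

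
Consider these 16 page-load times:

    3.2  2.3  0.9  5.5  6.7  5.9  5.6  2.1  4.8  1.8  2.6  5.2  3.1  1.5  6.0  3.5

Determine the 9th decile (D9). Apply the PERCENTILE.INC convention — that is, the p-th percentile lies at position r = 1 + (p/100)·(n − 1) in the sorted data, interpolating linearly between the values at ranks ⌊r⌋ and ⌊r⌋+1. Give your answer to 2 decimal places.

5.95

Sorted: 0.9, 1.5, 1.8, 2.1, 2.3, 2.6, 3.1, 3.2, 3.5, 4.8, 5.2, 5.5, 5.6, 5.9, 6.0, 6.7.
n = 16.
r = 1 + (90/100)·(16 − 1) = 1 + 13.5 = 14.5.
Rank 14 is 5.9 and rank 15 is 6.0.
Interpolate: 5.9 + 0.5·(6.0 − 5.9) = 5.9 + 0.5·0.1 = 5.95.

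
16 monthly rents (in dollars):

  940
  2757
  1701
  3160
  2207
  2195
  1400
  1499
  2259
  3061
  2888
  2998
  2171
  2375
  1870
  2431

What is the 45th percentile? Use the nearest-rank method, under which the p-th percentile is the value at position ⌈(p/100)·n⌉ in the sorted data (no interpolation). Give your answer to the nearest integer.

Sorted: 940, 1400, 1499, 1701, 1870, 2171, 2195, 2207, 2259, 2375, 2431, 2757, 2888, 2998, 3061, 3160.
n = 16.
Position = ⌈45/100 · 16⌉ = ⌈7.2⌉ = 8.
The value at rank 8 is 2207.

2207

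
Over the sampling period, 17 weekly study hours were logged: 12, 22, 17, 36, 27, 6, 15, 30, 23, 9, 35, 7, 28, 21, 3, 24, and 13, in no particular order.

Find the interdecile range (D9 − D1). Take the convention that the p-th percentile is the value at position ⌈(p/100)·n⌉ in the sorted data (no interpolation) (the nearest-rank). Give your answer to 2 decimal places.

29.00

Sorted: 3, 6, 7, 9, 12, 13, 15, 17, 21, 22, 23, 24, 27, 28, 30, 35, 36.
n = 17.
P10: rank ⌈10/100·17⌉ = 2 → 6.
P90: rank ⌈90/100·17⌉ = 16 → 35.
Difference: 35 − 6 = 29.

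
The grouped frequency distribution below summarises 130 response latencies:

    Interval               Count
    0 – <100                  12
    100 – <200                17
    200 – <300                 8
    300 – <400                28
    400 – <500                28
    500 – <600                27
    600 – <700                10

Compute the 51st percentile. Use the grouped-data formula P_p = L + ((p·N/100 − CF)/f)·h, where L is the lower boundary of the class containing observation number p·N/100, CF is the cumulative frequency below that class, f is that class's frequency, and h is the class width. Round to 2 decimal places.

404.64

N = 130; target position k = 51/100 · 130 = 66.3.
Cumulative frequencies: 12, 29, 37, 65, 93, 120, 130.
Observation 66.3 falls in the class 400 – <500.
L = 400, CF = 65, f = 28, h = 100.
P51 = 400 + ((66.3 − 65)/28)·100 = 400 + 4.64286 = 404.643.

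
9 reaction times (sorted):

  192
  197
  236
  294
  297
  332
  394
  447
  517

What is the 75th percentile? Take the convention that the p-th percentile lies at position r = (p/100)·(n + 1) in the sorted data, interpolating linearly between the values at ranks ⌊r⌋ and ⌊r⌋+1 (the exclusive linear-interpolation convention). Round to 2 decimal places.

n = 9.
r = (75/100)·(9 + 1) = 7.5.
Rank 7 is 394 and rank 8 is 447.
Interpolate: 394 + 0.5·(447 − 394) = 394 + 0.5·53 = 420.5.

420.50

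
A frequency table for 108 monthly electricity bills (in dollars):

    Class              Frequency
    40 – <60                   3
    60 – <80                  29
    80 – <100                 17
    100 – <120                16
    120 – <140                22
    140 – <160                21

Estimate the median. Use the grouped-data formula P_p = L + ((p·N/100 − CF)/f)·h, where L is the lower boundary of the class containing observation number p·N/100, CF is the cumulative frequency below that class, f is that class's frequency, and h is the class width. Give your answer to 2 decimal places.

N = 108; target position k = 50/100 · 108 = 54.
Cumulative frequencies: 3, 32, 49, 65, 87, 108.
Observation 54 falls in the class 100 – <120.
L = 100, CF = 49, f = 16, h = 20.
P50 = 100 + ((54 − 49)/16)·20 = 100 + 6.25 = 106.25.

106.25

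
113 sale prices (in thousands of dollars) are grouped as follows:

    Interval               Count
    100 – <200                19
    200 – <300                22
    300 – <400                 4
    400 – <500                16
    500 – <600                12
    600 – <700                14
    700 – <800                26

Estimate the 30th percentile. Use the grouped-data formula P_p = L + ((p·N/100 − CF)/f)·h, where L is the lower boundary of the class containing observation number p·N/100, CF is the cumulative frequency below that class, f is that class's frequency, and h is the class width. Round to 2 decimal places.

267.73

N = 113; target position k = 30/100 · 113 = 33.9.
Cumulative frequencies: 19, 41, 45, 61, 73, 87, 113.
Observation 33.9 falls in the class 200 – <300.
L = 200, CF = 19, f = 22, h = 100.
P30 = 200 + ((33.9 − 19)/22)·100 = 200 + 67.7273 = 267.727.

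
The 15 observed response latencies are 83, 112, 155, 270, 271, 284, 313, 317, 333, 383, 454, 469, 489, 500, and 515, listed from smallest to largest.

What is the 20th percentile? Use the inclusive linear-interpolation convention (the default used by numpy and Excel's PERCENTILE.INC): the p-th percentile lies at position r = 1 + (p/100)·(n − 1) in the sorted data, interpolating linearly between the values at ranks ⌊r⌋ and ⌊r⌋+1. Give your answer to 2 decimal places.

247.00

n = 15.
r = 1 + (20/100)·(15 − 1) = 1 + 2.8 = 3.8.
Rank 3 is 155 and rank 4 is 270.
Interpolate: 155 + 0.8·(270 − 155) = 155 + 0.8·115 = 247.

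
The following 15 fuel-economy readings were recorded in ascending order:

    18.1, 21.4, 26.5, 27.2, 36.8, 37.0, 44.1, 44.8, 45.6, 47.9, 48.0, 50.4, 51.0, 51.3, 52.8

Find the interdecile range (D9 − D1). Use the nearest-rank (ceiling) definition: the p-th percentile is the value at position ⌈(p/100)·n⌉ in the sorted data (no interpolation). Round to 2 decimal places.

n = 15.
P10: rank ⌈10/100·15⌉ = 2 → 21.4.
P90: rank ⌈90/100·15⌉ = 14 → 51.3.
Difference: 51.3 − 21.4 = 29.9.

29.90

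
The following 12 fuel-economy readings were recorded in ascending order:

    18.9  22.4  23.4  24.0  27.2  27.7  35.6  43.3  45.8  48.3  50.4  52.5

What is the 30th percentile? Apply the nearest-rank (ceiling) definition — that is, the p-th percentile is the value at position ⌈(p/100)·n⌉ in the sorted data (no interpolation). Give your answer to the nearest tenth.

24.0

n = 12.
Position = ⌈30/100 · 12⌉ = ⌈3.6⌉ = 4.
The value at rank 4 is 24.0.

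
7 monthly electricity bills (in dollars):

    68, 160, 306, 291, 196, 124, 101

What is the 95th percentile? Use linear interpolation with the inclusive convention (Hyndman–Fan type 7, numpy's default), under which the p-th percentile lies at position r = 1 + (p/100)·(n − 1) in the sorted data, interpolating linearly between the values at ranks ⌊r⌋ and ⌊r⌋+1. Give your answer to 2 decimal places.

Sorted: 68, 101, 124, 160, 196, 291, 306.
n = 7.
r = 1 + (95/100)·(7 − 1) = 1 + 5.7 = 6.7.
Rank 6 is 291 and rank 7 is 306.
Interpolate: 291 + 0.7·(306 − 291) = 291 + 0.7·15 = 301.5.

301.50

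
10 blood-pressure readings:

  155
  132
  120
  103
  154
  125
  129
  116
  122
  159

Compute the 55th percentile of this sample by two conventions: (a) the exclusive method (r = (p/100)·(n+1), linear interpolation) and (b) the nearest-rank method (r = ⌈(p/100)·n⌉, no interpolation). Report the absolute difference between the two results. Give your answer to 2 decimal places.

Sorted: 103, 116, 120, 122, 125, 129, 132, 154, 155, 159.
n = 10.
(a) r = 6.05; between ranks 6 (129) and 7 (132): 129.15.
(b) the nearest-rank method: rank 6 → 129.
|129.15 − 129| = 0.15.

0.15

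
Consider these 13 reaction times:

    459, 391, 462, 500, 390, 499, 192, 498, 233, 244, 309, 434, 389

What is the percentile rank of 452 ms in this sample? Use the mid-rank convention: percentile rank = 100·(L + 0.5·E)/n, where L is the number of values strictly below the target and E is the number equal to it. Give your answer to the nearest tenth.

Sorted: 192, 233, 244, 309, 389, 390, 391, 434, 459, 462, 498, 499, 500.
Count below 452: L = 8; count equal: E = 0; n = 13.
Percentile rank = 100·(8 + 0.5·0)/13 = 100·8/13 = 61.54.

61.5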